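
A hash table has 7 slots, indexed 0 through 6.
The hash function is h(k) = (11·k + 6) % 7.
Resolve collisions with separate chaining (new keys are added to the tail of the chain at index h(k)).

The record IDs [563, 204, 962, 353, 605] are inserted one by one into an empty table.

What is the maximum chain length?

563 → bucket 4
204 → bucket 3
962 → bucket 4 (collision)
353 → bucket 4 (collision)
605 → bucket 4 (collision)
Final buckets:
0: —
1: —
2: —
3: 204
4: 563 -> 962 -> 353 -> 605
5: —
6: —

4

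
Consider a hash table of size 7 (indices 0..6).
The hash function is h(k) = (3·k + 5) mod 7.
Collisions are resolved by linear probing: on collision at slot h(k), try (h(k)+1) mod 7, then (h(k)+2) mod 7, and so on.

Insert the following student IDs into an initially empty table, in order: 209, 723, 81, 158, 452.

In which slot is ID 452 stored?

6

Insert 209: h=2, slot 2 empty → index 2.
Insert 723: h=4, slot 4 empty → index 4.
Insert 81: h=3, slot 3 empty → index 3.
Insert 158: h=3, slots 3,4 occupied → index 5.
Insert 452: h=3, slots 3,4,5 occupied → index 6.
Table: [-, -, 209, 81, 723, 158, 452]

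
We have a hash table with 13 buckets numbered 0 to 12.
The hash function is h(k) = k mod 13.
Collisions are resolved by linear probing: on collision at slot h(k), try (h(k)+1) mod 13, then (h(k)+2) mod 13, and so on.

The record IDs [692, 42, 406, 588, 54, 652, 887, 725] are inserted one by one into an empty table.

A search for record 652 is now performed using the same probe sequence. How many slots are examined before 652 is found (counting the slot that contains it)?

6

692 hashes to 3; slot 3 is free → place at 3.
42 hashes to 3; 3 taken → place at 4.
406 hashes to 3; 3,4 taken → place at 5.
588 hashes to 3; 3,4,5 taken → place at 6.
54 hashes to 2; slot 2 is free → place at 2.
652 hashes to 2; 2,3,4,5,6 taken → place at 7.
887 hashes to 3; 3,4,5,6,7 taken → place at 8.
725 hashes to 10; slot 10 is free → place at 10.
Table: [—, —, 54, 692, 42, 406, 588, 652, 887, —, 725, —, —]
Lookup 652: h=2, probe 2,3,4,5,6,7 → found at 7.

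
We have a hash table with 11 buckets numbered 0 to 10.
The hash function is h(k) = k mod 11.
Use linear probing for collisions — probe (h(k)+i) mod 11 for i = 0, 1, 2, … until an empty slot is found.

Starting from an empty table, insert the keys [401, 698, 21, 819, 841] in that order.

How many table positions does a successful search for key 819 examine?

401 hashes to 5; slot 5 is free => place at 5.
698 hashes to 5; 5 taken => place at 6.
21 hashes to 10; slot 10 is free => place at 10.
819 hashes to 5; 5,6 taken => place at 7.
841 hashes to 5; 5,6,7 taken => place at 8.
Table: [—, —, —, —, —, 401, 698, 819, 841, —, 21]
Lookup 819: h=5, probe 5,6,7 → found at 7.

3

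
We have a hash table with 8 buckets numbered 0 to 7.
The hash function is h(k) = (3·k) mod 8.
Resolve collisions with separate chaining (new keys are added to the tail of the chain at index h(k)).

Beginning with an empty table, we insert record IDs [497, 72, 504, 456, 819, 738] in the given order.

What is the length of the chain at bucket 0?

3

Insert 497: h=3, bucket 3 empty → new chain.
Insert 72: h=0, bucket 0 empty → new chain.
Insert 504: h=0, bucket 0 nonempty → append to chain.
Insert 456: h=0, bucket 0 nonempty → append to chain.
Insert 819: h=1, bucket 1 empty → new chain.
Insert 738: h=6, bucket 6 empty → new chain.
Final buckets:
0: 72 -> 504 -> 456
1: 819
2: -
3: 497
4: -
5: -
6: 738
7: -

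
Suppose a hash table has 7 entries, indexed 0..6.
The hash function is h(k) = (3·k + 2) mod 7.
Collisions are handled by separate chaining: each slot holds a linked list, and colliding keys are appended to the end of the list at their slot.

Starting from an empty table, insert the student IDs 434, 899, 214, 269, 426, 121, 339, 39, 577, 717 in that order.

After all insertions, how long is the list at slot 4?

5

434 -> bucket 2
899 -> bucket 4
214 -> bucket 0
269 -> bucket 4 (collision)
426 -> bucket 6
121 -> bucket 1
339 -> bucket 4 (collision)
39 -> bucket 0 (collision)
577 -> bucket 4 (collision)
717 -> bucket 4 (collision)
Final buckets:
0: 214 -> 39
1: 121
2: 434
3: _
4: 899 -> 269 -> 339 -> 577 -> 717
5: _
6: 426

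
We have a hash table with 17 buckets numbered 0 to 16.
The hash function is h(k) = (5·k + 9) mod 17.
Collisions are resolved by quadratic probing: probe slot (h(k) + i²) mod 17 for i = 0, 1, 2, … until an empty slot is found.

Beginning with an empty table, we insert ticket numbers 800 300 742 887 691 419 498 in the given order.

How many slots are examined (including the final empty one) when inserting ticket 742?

3

Insert 800: h=14, slot 14 empty => index 14.
Insert 300: h=13, slot 13 empty => index 13.
Insert 742: h=13, slots 13,14 occupied => index 0.
Insert 887: h=7, slot 7 empty => index 7.
Insert 691: h=13, slots 13,14,0 occupied => index 5.
Insert 419: h=13, slots 13,14,0,5 occupied => index 12.
Insert 498: h=0, slot 0 occupied => index 1.
Table: [742, 498, —, —, —, 691, —, 887, —, —, —, —, 419, 300, 800, —, —]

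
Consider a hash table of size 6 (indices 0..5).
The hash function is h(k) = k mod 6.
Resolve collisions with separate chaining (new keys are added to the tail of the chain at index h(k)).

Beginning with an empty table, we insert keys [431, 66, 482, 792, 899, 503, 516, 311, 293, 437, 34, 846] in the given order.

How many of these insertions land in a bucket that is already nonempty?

Insert 431: h=5, bucket 5 empty -> new chain.
Insert 66: h=0, bucket 0 empty -> new chain.
Insert 482: h=2, bucket 2 empty -> new chain.
Insert 792: h=0, bucket 0 nonempty -> append to chain.
Insert 899: h=5, bucket 5 nonempty -> append to chain.
Insert 503: h=5, bucket 5 nonempty -> append to chain.
Insert 516: h=0, bucket 0 nonempty -> append to chain.
Insert 311: h=5, bucket 5 nonempty -> append to chain.
Insert 293: h=5, bucket 5 nonempty -> append to chain.
Insert 437: h=5, bucket 5 nonempty -> append to chain.
Insert 34: h=4, bucket 4 empty -> new chain.
Insert 846: h=0, bucket 0 nonempty -> append to chain.
Final buckets:
0: 66 -> 792 -> 516 -> 846
1: .
2: 482
3: .
4: 34
5: 431 -> 899 -> 503 -> 311 -> 293 -> 437

8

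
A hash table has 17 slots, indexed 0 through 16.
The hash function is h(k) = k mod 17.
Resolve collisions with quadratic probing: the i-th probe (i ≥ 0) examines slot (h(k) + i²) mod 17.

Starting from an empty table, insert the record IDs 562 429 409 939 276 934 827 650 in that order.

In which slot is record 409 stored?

562: h=1 => slot 1
429: h=4 => slot 4
409: h=1, probe 1,2 => slot 2
939: h=4, probe 4,5 => slot 5
276: h=4, probe 4,5,8 => slot 8
934: h=16 => slot 16
827: h=11 => slot 11
650: h=4, probe 4,5,8,13 => slot 13
Table: [—, 562, 409, —, 429, 939, —, —, 276, —, —, 827, —, 650, —, —, 934]

2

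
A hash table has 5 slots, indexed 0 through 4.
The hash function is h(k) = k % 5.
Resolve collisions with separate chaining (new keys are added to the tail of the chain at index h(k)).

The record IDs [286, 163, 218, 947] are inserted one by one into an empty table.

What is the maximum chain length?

2

286 → bucket 1
163 → bucket 3
218 → bucket 3 (collision)
947 → bucket 2
Final buckets:
0: ∅
1: 286
2: 947
3: 163 -> 218
4: ∅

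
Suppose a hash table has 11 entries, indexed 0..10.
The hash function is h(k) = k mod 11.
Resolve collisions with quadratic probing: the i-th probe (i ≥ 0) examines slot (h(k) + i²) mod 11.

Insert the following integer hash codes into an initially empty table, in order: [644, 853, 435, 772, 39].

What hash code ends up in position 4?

39

644 hashes to 6; slot 6 is free -> place at 6.
853 hashes to 6; 6 taken -> place at 7.
435 hashes to 6; 6,7 taken -> place at 10.
772 hashes to 2; slot 2 is free -> place at 2.
39 hashes to 6; 6,7,10 taken -> place at 4.
Table: [—, —, 772, —, 39, —, 644, 853, —, —, 435]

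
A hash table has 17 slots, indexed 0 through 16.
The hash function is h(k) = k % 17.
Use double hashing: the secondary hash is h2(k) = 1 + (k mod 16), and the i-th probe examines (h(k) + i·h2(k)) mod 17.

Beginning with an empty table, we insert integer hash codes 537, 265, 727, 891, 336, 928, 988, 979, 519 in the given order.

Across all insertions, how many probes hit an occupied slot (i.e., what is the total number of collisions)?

5

537 hashes to 10; slot 10 is free => place at 10.
265 hashes to 10, h2=10; 10 taken => place at 3.
727 hashes to 13; slot 13 is free => place at 13.
891 hashes to 7; slot 7 is free => place at 7.
336 hashes to 13, h2=1; 13 taken => place at 14.
928 hashes to 10, h2=1; 10 taken => place at 11.
988 hashes to 2; slot 2 is free => place at 2.
979 hashes to 10, h2=4; 10,14 taken => place at 1.
519 hashes to 9; slot 9 is free => place at 9.
Table: [∅, 979, 988, 265, ∅, ∅, ∅, 891, ∅, 519, 537, 928, ∅, 727, 336, ∅, ∅]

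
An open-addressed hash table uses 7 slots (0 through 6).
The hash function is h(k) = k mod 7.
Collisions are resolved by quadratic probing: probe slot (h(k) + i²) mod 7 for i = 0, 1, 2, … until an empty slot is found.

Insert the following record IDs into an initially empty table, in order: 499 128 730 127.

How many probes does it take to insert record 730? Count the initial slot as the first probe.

499 hashes to 2; slot 2 is free => place at 2.
128 hashes to 2; 2 taken => place at 3.
730 hashes to 2; 2,3 taken => place at 6.
127 hashes to 1; slot 1 is free => place at 1.
Table: [∅, 127, 499, 128, ∅, ∅, 730]

3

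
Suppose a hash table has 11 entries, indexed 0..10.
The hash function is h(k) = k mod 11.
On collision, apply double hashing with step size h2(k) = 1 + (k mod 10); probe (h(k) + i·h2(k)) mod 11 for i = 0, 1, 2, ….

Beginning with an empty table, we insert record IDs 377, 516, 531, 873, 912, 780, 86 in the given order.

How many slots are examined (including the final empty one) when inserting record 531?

377: h=3 => slot 3
516: h=10 => slot 10
531: h=3, h2=2, probe 3,5 => slot 5
873: h=4 => slot 4
912: h=10, h2=3, probe 10,2 => slot 2
780: h=10, h2=1, probe 10,0 => slot 0
86: h=9 => slot 9
Table: [780, ∅, 912, 377, 873, 531, ∅, ∅, ∅, 86, 516]

2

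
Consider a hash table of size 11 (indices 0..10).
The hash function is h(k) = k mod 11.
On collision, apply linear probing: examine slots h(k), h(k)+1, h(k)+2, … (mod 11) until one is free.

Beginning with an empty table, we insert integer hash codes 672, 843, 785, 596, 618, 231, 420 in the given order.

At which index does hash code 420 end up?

672: h=1 -> slot 1
843: h=7 -> slot 7
785: h=4 -> slot 4
596: h=2 -> slot 2
618: h=2, probe 2,3 -> slot 3
231: h=0 -> slot 0
420: h=2, probe 2,3,4,5 -> slot 5
Table: [231, 672, 596, 618, 785, 420, ., 843, ., ., .]

5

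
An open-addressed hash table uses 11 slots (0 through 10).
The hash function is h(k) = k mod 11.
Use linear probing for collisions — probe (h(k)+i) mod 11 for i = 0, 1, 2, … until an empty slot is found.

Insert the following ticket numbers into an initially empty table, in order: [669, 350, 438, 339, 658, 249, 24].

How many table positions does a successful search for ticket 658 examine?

Insert 669: h=9, slot 9 empty -> index 9.
Insert 350: h=9, slot 9 occupied -> index 10.
Insert 438: h=9, slots 9,10 occupied -> index 0.
Insert 339: h=9, slots 9,10,0 occupied -> index 1.
Insert 658: h=9, slots 9,10,0,1 occupied -> index 2.
Insert 249: h=7, slot 7 empty -> index 7.
Insert 24: h=2, slot 2 occupied -> index 3.
Table: [438, 339, 658, 24, ∅, ∅, ∅, 249, ∅, 669, 350]
Lookup 658: h=9, probe 9,10,0,1,2 → found at 2.

5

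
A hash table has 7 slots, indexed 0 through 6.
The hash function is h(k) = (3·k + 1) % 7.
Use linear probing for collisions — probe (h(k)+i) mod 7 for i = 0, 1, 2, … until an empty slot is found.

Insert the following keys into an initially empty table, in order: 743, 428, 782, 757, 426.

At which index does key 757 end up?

6

743 hashes to 4; slot 4 is free -> place at 4.
428 hashes to 4; 4 taken -> place at 5.
782 hashes to 2; slot 2 is free -> place at 2.
757 hashes to 4; 4,5 taken -> place at 6.
426 hashes to 5; 5,6 taken -> place at 0.
Table: [426, -, 782, -, 743, 428, 757]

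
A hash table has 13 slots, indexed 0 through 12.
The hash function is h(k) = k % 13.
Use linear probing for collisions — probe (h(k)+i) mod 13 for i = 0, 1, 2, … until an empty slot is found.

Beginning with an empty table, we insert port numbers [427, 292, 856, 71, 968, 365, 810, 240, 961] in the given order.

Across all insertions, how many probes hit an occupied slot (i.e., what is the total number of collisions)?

8

427 hashes to 11; slot 11 is free -> place at 11.
292 hashes to 6; slot 6 is free -> place at 6.
856 hashes to 11; 11 taken -> place at 12.
71 hashes to 6; 6 taken -> place at 7.
968 hashes to 6; 6,7 taken -> place at 8.
365 hashes to 1; slot 1 is free -> place at 1.
810 hashes to 4; slot 4 is free -> place at 4.
240 hashes to 6; 6,7,8 taken -> place at 9.
961 hashes to 12; 12 taken -> place at 0.
Table: [961, 365, —, —, 810, —, 292, 71, 968, 240, —, 427, 856]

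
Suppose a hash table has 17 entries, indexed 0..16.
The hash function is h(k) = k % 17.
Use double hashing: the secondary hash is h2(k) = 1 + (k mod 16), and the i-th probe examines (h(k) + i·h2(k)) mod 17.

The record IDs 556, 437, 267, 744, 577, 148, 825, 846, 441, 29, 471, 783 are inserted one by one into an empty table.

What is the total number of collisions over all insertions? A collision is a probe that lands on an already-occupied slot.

556 hashes to 12; slot 12 is free -> place at 12.
437 hashes to 12, h2=6; 12 taken -> place at 1.
267 hashes to 12, h2=12; 12 taken -> place at 7.
744 hashes to 13; slot 13 is free -> place at 13.
577 hashes to 16; slot 16 is free -> place at 16.
148 hashes to 12, h2=5; 12 taken -> place at 0.
825 hashes to 9; slot 9 is free -> place at 9.
846 hashes to 13, h2=15; 13 taken -> place at 11.
441 hashes to 16, h2=10; 16,9 taken -> place at 2.
29 hashes to 12, h2=14; 12,9 taken -> place at 6.
471 hashes to 12, h2=8; 12 taken -> place at 3.
783 hashes to 1, h2=16; 1,0,16 taken -> place at 15.
Table: [148, 437, 441, 471, ., ., 29, 267, ., 825, ., 846, 556, 744, ., 783, 577]

12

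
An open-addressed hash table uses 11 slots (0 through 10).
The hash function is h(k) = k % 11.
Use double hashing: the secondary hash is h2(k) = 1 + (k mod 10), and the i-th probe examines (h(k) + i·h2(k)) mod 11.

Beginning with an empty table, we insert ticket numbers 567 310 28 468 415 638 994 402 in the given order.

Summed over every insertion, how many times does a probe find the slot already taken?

Insert 567: h=6, slot 6 empty → index 6.
Insert 310: h=2, slot 2 empty → index 2.
Insert 28: h=6, h2=9, slot 6 occupied → index 4.
Insert 468: h=6, h2=9, slots 6,4,2 occupied → index 0.
Insert 415: h=8, slot 8 empty → index 8.
Insert 638: h=0, h2=9, slot 0 occupied → index 9.
Insert 994: h=4, h2=5, slots 4,9 occupied → index 3.
Insert 402: h=6, h2=3, slots 6,9 occupied → index 1.
Table: [468, 402, 310, 994, 28, ., 567, ., 415, 638, .]

9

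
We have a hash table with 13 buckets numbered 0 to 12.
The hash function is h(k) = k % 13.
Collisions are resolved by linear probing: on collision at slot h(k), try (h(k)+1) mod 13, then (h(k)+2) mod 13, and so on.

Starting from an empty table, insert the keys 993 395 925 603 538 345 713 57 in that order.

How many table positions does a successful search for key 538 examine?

993: h=5 → slot 5
395: h=5, probe 5,6 → slot 6
925: h=2 → slot 2
603: h=5, probe 5,6,7 → slot 7
538: h=5, probe 5,6,7,8 → slot 8
345: h=7, probe 7,8,9 → slot 9
713: h=11 → slot 11
57: h=5, probe 5,6,7,8,9,10 → slot 10
Table: [∅, ∅, 925, ∅, ∅, 993, 395, 603, 538, 345, 57, 713, ∅]
Lookup 538: h=5, probe 5,6,7,8 → found at 8.

4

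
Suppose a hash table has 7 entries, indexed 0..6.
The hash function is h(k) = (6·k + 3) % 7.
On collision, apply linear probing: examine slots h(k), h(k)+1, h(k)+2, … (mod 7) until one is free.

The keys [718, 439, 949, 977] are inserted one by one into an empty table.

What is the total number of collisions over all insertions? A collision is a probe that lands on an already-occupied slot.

3

718 hashes to 6; slot 6 is free -> place at 6.
439 hashes to 5; slot 5 is free -> place at 5.
949 hashes to 6; 6 taken -> place at 0.
977 hashes to 6; 6,0 taken -> place at 1.
Table: [949, 977, —, —, —, 439, 718]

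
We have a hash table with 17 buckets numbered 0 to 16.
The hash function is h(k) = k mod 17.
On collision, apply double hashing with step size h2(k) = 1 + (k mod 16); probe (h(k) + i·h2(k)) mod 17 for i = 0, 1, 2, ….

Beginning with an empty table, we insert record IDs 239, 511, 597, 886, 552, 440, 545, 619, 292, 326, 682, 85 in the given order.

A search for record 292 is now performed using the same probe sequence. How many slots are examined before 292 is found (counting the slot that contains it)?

3

Insert 239: h=1, slot 1 empty => index 1.
Insert 511: h=1, h2=16, slot 1 occupied => index 0.
Insert 597: h=2, slot 2 empty => index 2.
Insert 886: h=2, h2=7, slot 2 occupied => index 9.
Insert 552: h=8, slot 8 empty => index 8.
Insert 440: h=15, slot 15 empty => index 15.
Insert 545: h=1, h2=2, slot 1 occupied => index 3.
Insert 619: h=7, slot 7 empty => index 7.
Insert 292: h=3, h2=5, slots 3,8 occupied => index 13.
Insert 326: h=3, h2=7, slot 3 occupied => index 10.
Insert 682: h=2, h2=11, slots 2,13,7,1 occupied => index 12.
Insert 85: h=0, h2=6, slot 0 occupied => index 6.
Table: [511, 239, 597, 545, _, _, 85, 619, 552, 886, 326, _, 682, 292, _, 440, _]
Lookup 292: h=3, h2=5, probe 3,8,13 → found at 13.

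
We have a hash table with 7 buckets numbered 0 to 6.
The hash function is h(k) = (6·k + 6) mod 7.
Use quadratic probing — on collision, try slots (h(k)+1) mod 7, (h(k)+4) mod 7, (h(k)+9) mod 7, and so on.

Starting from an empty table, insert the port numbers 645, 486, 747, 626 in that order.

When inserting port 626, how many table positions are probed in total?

2

Insert 645: h=5, slot 5 empty => index 5.
Insert 486: h=3, slot 3 empty => index 3.
Insert 747: h=1, slot 1 empty => index 1.
Insert 626: h=3, slot 3 occupied => index 4.
Table: [—, 747, —, 486, 626, 645, —]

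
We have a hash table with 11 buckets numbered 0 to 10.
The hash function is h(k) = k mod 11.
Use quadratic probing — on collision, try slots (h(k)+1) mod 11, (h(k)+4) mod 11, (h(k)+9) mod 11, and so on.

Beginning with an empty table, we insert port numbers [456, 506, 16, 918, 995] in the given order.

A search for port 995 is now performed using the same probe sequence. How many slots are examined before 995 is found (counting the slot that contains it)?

4

Insert 456: h=5, slot 5 empty => index 5.
Insert 506: h=0, slot 0 empty => index 0.
Insert 16: h=5, slot 5 occupied => index 6.
Insert 918: h=5, slots 5,6 occupied => index 9.
Insert 995: h=5, slots 5,6,9 occupied => index 3.
Table: [506, ∅, ∅, 995, ∅, 456, 16, ∅, ∅, 918, ∅]
Lookup 995: h=5, probe 5,6,9,3 → found at 3.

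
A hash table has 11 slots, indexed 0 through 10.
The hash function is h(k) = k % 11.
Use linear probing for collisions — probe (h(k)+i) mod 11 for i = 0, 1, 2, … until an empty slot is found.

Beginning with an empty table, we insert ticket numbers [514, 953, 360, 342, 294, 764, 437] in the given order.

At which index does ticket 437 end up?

0

514 hashes to 8; slot 8 is free => place at 8.
953 hashes to 7; slot 7 is free => place at 7.
360 hashes to 8; 8 taken => place at 9.
342 hashes to 1; slot 1 is free => place at 1.
294 hashes to 8; 8,9 taken => place at 10.
764 hashes to 5; slot 5 is free => place at 5.
437 hashes to 8; 8,9,10 taken => place at 0.
Table: [437, 342, ∅, ∅, ∅, 764, ∅, 953, 514, 360, 294]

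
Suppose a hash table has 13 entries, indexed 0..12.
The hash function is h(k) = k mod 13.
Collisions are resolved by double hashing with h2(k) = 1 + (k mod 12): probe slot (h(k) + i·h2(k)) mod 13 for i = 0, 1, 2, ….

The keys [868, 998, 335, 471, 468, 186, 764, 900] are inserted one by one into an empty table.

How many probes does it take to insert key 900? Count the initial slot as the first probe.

868 hashes to 10; slot 10 is free → place at 10.
998 hashes to 10, h2=3; 10 taken → place at 0.
335 hashes to 10, h2=12; 10 taken → place at 9.
471 hashes to 3; slot 3 is free → place at 3.
468 hashes to 0, h2=1; 0 taken → place at 1.
186 hashes to 4; slot 4 is free → place at 4.
764 hashes to 10, h2=9; 10 taken → place at 6.
900 hashes to 3, h2=1; 3,4 taken → place at 5.
Table: [998, 468, ∅, 471, 186, 900, 764, ∅, ∅, 335, 868, ∅, ∅]

3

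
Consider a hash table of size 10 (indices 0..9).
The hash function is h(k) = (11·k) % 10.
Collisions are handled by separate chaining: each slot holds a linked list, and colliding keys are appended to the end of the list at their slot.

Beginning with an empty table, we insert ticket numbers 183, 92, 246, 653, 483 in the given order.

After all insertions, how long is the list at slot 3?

3

Insert 183: h=3, bucket 3 empty → new chain.
Insert 92: h=2, bucket 2 empty → new chain.
Insert 246: h=6, bucket 6 empty → new chain.
Insert 653: h=3, bucket 3 nonempty → append to chain.
Insert 483: h=3, bucket 3 nonempty → append to chain.
Final buckets:
0: -
1: -
2: 92
3: 183 -> 653 -> 483
4: -
5: -
6: 246
7: -
8: -
9: -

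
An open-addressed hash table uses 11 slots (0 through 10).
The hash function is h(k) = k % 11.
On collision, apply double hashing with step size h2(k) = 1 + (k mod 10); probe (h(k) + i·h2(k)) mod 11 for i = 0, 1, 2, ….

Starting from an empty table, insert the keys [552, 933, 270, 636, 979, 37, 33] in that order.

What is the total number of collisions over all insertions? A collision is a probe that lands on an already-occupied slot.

Insert 552: h=2, slot 2 empty -> index 2.
Insert 933: h=9, slot 9 empty -> index 9.
Insert 270: h=6, slot 6 empty -> index 6.
Insert 636: h=9, h2=7, slot 9 occupied -> index 5.
Insert 979: h=0, slot 0 empty -> index 0.
Insert 37: h=4, slot 4 empty -> index 4.
Insert 33: h=0, h2=4, slots 0,4 occupied -> index 8.
Table: [979, ., 552, ., 37, 636, 270, ., 33, 933, .]

3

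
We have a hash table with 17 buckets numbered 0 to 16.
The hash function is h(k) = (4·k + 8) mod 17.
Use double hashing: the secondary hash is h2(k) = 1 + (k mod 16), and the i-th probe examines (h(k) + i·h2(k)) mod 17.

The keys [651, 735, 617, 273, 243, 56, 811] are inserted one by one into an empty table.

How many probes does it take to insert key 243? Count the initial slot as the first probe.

2

651: h=11 => slot 11
735: h=7 => slot 7
617: h=11, h2=10, probe 11,4 => slot 4
273: h=12 => slot 12
243: h=11, h2=4, probe 11,15 => slot 15
56: h=11, h2=9, probe 11,3 => slot 3
811: h=5 => slot 5
Table: [., ., ., 56, 617, 811, ., 735, ., ., ., 651, 273, ., ., 243, .]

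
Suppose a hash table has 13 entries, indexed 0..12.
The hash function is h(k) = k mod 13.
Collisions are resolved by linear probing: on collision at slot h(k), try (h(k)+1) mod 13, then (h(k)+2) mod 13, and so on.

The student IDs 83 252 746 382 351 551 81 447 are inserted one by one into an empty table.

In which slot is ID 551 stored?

9

83: h=5 -> slot 5
252: h=5, probe 5,6 -> slot 6
746: h=5, probe 5,6,7 -> slot 7
382: h=5, probe 5,6,7,8 -> slot 8
351: h=0 -> slot 0
551: h=5, probe 5,6,7,8,9 -> slot 9
81: h=3 -> slot 3
447: h=5, probe 5,6,7,8,9,10 -> slot 10
Table: [351, —, —, 81, —, 83, 252, 746, 382, 551, 447, —, —]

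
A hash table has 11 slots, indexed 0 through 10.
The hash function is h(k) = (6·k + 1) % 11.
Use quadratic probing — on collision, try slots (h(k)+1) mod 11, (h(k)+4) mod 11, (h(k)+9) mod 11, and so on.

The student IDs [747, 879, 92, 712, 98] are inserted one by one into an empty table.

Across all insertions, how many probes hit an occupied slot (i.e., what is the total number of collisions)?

3

747: h=6 → slot 6
879: h=6, probe 6,7 → slot 7
92: h=3 → slot 3
712: h=5 → slot 5
98: h=6, probe 6,7,10 → slot 10
Table: [_, _, _, 92, _, 712, 747, 879, _, _, 98]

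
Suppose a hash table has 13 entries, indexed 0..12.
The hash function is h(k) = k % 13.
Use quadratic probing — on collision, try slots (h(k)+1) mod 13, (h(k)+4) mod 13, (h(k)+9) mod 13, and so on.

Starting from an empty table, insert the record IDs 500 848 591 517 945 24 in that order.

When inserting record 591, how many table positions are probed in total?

2

500 hashes to 6; slot 6 is free → place at 6.
848 hashes to 3; slot 3 is free → place at 3.
591 hashes to 6; 6 taken → place at 7.
517 hashes to 10; slot 10 is free → place at 10.
945 hashes to 9; slot 9 is free → place at 9.
24 hashes to 11; slot 11 is free → place at 11.
Table: [∅, ∅, ∅, 848, ∅, ∅, 500, 591, ∅, 945, 517, 24, ∅]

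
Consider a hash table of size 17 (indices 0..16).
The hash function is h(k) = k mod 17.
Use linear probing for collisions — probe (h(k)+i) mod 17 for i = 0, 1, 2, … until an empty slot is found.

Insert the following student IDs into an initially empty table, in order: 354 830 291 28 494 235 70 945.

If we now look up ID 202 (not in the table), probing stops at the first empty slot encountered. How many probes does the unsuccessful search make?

3

Insert 354: h=14, slot 14 empty → index 14.
Insert 830: h=14, slot 14 occupied → index 15.
Insert 291: h=2, slot 2 empty → index 2.
Insert 28: h=11, slot 11 empty → index 11.
Insert 494: h=1, slot 1 empty → index 1.
Insert 235: h=14, slots 14,15 occupied → index 16.
Insert 70: h=2, slot 2 occupied → index 3.
Insert 945: h=10, slot 10 empty → index 10.
Table: [-, 494, 291, 70, -, -, -, -, -, -, 945, 28, -, -, 354, 830, 235]
Lookup 202: h=15, probe 15,16,0 → slot 0 empty, not found.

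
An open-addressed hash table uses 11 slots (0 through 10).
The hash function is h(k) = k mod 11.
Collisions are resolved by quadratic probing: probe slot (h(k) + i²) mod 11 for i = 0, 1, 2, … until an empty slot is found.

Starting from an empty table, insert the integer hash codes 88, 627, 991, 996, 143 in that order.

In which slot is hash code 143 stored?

4

Insert 88: h=0, slot 0 empty -> index 0.
Insert 627: h=0, slot 0 occupied -> index 1.
Insert 991: h=1, slot 1 occupied -> index 2.
Insert 996: h=6, slot 6 empty -> index 6.
Insert 143: h=0, slots 0,1 occupied -> index 4.
Table: [88, 627, 991, _, 143, _, 996, _, _, _, _]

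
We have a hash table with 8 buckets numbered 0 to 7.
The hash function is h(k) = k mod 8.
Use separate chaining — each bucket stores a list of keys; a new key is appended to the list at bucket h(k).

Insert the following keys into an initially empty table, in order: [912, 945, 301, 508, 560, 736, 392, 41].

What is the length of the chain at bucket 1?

Insert 912: h=0, bucket 0 empty → new chain.
Insert 945: h=1, bucket 1 empty → new chain.
Insert 301: h=5, bucket 5 empty → new chain.
Insert 508: h=4, bucket 4 empty → new chain.
Insert 560: h=0, bucket 0 nonempty → append to chain.
Insert 736: h=0, bucket 0 nonempty → append to chain.
Insert 392: h=0, bucket 0 nonempty → append to chain.
Insert 41: h=1, bucket 1 nonempty → append to chain.
Final buckets:
0: 912 -> 560 -> 736 -> 392
1: 945 -> 41
2: —
3: —
4: 508
5: 301
6: —
7: —

2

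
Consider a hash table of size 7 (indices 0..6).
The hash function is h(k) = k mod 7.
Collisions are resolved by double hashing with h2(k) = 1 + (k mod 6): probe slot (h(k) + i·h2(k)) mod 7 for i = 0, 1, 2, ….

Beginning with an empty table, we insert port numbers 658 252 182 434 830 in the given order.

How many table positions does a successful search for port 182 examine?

Insert 658: h=0, slot 0 empty → index 0.
Insert 252: h=0, h2=1, slot 0 occupied → index 1.
Insert 182: h=0, h2=3, slot 0 occupied → index 3.
Insert 434: h=0, h2=3, slots 0,3 occupied → index 6.
Insert 830: h=4, slot 4 empty → index 4.
Table: [658, 252, ., 182, 830, ., 434]
Lookup 182: h=0, h2=3, probe 0,3 → found at 3.

2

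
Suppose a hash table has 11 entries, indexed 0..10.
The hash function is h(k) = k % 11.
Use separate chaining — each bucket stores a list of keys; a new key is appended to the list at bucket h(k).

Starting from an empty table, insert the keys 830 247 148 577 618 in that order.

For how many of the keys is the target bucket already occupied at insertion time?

830 → bucket 5
247 → bucket 5 (collision)
148 → bucket 5 (collision)
577 → bucket 5 (collision)
618 → bucket 2
Final buckets:
0: .
1: .
2: 618
3: .
4: .
5: 830 -> 247 -> 148 -> 577
6: .
7: .
8: .
9: .
10: .

3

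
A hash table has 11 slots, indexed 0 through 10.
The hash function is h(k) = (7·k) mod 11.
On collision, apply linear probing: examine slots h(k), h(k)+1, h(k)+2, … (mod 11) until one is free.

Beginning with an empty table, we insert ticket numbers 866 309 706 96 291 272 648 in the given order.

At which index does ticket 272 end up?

5

866 hashes to 1; slot 1 is free → place at 1.
309 hashes to 7; slot 7 is free → place at 7.
706 hashes to 3; slot 3 is free → place at 3.
96 hashes to 1; 1 taken → place at 2.
291 hashes to 2; 2,3 taken → place at 4.
272 hashes to 1; 1,2,3,4 taken → place at 5.
648 hashes to 4; 4,5 taken → place at 6.
Table: [-, 866, 96, 706, 291, 272, 648, 309, -, -, -]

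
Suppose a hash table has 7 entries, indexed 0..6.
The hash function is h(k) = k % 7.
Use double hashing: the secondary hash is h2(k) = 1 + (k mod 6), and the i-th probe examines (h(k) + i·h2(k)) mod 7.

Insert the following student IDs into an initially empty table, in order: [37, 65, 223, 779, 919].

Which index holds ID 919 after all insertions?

4

Insert 37: h=2, slot 2 empty -> index 2.
Insert 65: h=2, h2=6, slot 2 occupied -> index 1.
Insert 223: h=6, slot 6 empty -> index 6.
Insert 779: h=2, h2=6, slots 2,1 occupied -> index 0.
Insert 919: h=2, h2=2, slot 2 occupied -> index 4.
Table: [779, 65, 37, -, 919, -, 223]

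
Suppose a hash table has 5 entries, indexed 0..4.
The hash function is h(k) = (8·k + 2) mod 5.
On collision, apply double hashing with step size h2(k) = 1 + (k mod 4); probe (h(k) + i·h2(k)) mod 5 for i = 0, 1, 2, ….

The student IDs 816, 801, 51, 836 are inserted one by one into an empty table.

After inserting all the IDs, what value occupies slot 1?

816: h=0 -> slot 0
801: h=0, h2=2, probe 0,2 -> slot 2
51: h=0, h2=4, probe 0,4 -> slot 4
836: h=0, h2=1, probe 0,1 -> slot 1
Table: [816, 836, 801, _, 51]

836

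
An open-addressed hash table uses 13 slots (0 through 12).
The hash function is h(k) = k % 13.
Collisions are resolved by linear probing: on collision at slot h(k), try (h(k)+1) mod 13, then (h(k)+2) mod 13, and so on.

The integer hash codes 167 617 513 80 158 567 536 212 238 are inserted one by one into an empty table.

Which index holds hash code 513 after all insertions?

7

Insert 167: h=11, slot 11 empty → index 11.
Insert 617: h=6, slot 6 empty → index 6.
Insert 513: h=6, slot 6 occupied → index 7.
Insert 80: h=2, slot 2 empty → index 2.
Insert 158: h=2, slot 2 occupied → index 3.
Insert 567: h=8, slot 8 empty → index 8.
Insert 536: h=3, slot 3 occupied → index 4.
Insert 212: h=4, slot 4 occupied → index 5.
Insert 238: h=4, slots 4,5,6,7,8 occupied → index 9.
Table: [_, _, 80, 158, 536, 212, 617, 513, 567, 238, _, 167, _]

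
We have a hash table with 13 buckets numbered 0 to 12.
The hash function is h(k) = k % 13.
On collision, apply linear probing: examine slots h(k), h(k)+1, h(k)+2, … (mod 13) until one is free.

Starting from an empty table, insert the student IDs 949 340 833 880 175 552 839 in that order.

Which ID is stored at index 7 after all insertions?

552

949 hashes to 0; slot 0 is free → place at 0.
340 hashes to 2; slot 2 is free → place at 2.
833 hashes to 1; slot 1 is free → place at 1.
880 hashes to 9; slot 9 is free → place at 9.
175 hashes to 6; slot 6 is free → place at 6.
552 hashes to 6; 6 taken → place at 7.
839 hashes to 7; 7 taken → place at 8.
Table: [949, 833, 340, _, _, _, 175, 552, 839, 880, _, _, _]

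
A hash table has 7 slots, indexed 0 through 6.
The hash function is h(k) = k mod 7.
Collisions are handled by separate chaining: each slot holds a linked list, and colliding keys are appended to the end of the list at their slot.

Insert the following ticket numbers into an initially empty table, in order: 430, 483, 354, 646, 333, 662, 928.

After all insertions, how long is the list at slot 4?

4

430 -> bucket 3
483 -> bucket 0
354 -> bucket 4
646 -> bucket 2
333 -> bucket 4 (collision)
662 -> bucket 4 (collision)
928 -> bucket 4 (collision)
Final buckets:
0: 483
1: —
2: 646
3: 430
4: 354 -> 333 -> 662 -> 928
5: —
6: —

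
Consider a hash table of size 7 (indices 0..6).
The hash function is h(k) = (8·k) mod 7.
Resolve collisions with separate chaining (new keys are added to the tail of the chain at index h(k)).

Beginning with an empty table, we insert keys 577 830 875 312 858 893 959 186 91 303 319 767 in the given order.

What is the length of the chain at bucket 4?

7

577 -> bucket 3
830 -> bucket 4
875 -> bucket 0
312 -> bucket 4 (collision)
858 -> bucket 4 (collision)
893 -> bucket 4 (collision)
959 -> bucket 0 (collision)
186 -> bucket 4 (collision)
91 -> bucket 0 (collision)
303 -> bucket 2
319 -> bucket 4 (collision)
767 -> bucket 4 (collision)
Final buckets:
0: 875 -> 959 -> 91
1: —
2: 303
3: 577
4: 830 -> 312 -> 858 -> 893 -> 186 -> 319 -> 767
5: —
6: —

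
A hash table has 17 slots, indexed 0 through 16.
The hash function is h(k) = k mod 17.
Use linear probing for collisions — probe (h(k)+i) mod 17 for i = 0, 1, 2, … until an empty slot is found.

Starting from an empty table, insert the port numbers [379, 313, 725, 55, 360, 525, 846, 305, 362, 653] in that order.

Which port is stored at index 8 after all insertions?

379 hashes to 5; slot 5 is free => place at 5.
313 hashes to 7; slot 7 is free => place at 7.
725 hashes to 11; slot 11 is free => place at 11.
55 hashes to 4; slot 4 is free => place at 4.
360 hashes to 3; slot 3 is free => place at 3.
525 hashes to 15; slot 15 is free => place at 15.
846 hashes to 13; slot 13 is free => place at 13.
305 hashes to 16; slot 16 is free => place at 16.
362 hashes to 5; 5 taken => place at 6.
653 hashes to 7; 7 taken => place at 8.
Table: [—, —, —, 360, 55, 379, 362, 313, 653, —, —, 725, —, 846, —, 525, 305]

653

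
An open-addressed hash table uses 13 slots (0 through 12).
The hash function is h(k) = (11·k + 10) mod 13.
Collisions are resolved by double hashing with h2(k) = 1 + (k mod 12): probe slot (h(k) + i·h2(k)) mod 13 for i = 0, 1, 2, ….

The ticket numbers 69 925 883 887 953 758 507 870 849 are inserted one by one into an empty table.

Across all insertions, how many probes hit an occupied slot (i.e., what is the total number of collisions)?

6

Insert 69: h=2, slot 2 empty => index 2.
Insert 925: h=6, slot 6 empty => index 6.
Insert 883: h=12, slot 12 empty => index 12.
Insert 887: h=4, slot 4 empty => index 4.
Insert 953: h=2, h2=6, slot 2 occupied => index 8.
Insert 758: h=2, h2=3, slot 2 occupied => index 5.
Insert 507: h=10, slot 10 empty => index 10.
Insert 870: h=12, h2=7, slots 12,6 occupied => index 0.
Insert 849: h=2, h2=10, slots 2,12 occupied => index 9.
Table: [870, ., 69, ., 887, 758, 925, ., 953, 849, 507, ., 883]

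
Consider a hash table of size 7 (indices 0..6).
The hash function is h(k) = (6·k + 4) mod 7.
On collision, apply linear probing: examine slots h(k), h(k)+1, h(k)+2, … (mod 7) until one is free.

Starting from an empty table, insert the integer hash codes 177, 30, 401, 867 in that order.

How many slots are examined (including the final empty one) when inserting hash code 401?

177: h=2 → slot 2
30: h=2, probe 2,3 → slot 3
401: h=2, probe 2,3,4 → slot 4
867: h=5 → slot 5
Table: [., ., 177, 30, 401, 867, .]

3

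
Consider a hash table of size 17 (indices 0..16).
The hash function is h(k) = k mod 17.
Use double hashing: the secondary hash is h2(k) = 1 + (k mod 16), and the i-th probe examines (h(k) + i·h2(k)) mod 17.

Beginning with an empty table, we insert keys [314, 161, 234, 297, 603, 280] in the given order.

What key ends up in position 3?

314 hashes to 8; slot 8 is free -> place at 8.
161 hashes to 8, h2=2; 8 taken -> place at 10.
234 hashes to 13; slot 13 is free -> place at 13.
297 hashes to 8, h2=10; 8 taken -> place at 1.
603 hashes to 8, h2=12; 8 taken -> place at 3.
280 hashes to 8, h2=9; 8 taken -> place at 0.
Table: [280, 297, ∅, 603, ∅, ∅, ∅, ∅, 314, ∅, 161, ∅, ∅, 234, ∅, ∅, ∅]

603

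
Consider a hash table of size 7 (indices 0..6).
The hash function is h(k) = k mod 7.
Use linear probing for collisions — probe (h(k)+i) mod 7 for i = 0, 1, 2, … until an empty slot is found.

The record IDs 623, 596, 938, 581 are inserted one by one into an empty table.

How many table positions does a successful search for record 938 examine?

3

623 hashes to 0; slot 0 is free => place at 0.
596 hashes to 1; slot 1 is free => place at 1.
938 hashes to 0; 0,1 taken => place at 2.
581 hashes to 0; 0,1,2 taken => place at 3.
Table: [623, 596, 938, 581, _, _, _]
Lookup 938: h=0, probe 0,1,2 → found at 2.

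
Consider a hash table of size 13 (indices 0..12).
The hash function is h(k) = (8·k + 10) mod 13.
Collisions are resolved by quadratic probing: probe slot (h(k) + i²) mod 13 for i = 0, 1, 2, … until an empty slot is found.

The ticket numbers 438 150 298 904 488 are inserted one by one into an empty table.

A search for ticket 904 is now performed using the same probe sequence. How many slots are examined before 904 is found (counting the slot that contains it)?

438 hashes to 4; slot 4 is free => place at 4.
150 hashes to 1; slot 1 is free => place at 1.
298 hashes to 2; slot 2 is free => place at 2.
904 hashes to 1; 1,2 taken => place at 5.
488 hashes to 1; 1,2,5 taken => place at 10.
Table: [—, 150, 298, —, 438, 904, —, —, —, —, 488, —, —]
Lookup 904: h=1, probe 1,2,5 → found at 5.

3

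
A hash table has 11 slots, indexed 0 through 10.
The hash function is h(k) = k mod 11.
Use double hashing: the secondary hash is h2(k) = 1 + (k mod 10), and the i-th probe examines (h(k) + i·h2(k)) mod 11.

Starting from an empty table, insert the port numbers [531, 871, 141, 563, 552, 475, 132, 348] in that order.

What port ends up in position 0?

531: h=3 -> slot 3
871: h=2 -> slot 2
141: h=9 -> slot 9
563: h=2, h2=4, probe 2,6 -> slot 6
552: h=2, h2=3, probe 2,5 -> slot 5
475: h=2, h2=6, probe 2,8 -> slot 8
132: h=0 -> slot 0
348: h=7 -> slot 7
Table: [132, -, 871, 531, -, 552, 563, 348, 475, 141, -]

132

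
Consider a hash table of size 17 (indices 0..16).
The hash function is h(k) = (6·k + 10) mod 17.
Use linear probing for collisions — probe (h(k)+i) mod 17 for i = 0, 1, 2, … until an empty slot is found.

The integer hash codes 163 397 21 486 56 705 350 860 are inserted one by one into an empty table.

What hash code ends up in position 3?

486

163: h=2 => slot 2
397: h=12 => slot 12
21: h=0 => slot 0
486: h=2, probe 2,3 => slot 3
56: h=6 => slot 6
705: h=7 => slot 7
350: h=2, probe 2,3,4 => slot 4
860: h=2, probe 2,3,4,5 => slot 5
Table: [21, ∅, 163, 486, 350, 860, 56, 705, ∅, ∅, ∅, ∅, 397, ∅, ∅, ∅, ∅]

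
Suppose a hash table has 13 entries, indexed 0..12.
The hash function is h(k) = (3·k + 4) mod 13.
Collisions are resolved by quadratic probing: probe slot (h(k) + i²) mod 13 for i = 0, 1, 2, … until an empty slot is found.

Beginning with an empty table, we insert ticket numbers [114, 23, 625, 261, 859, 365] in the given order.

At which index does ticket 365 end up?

10

Insert 114: h=8, slot 8 empty -> index 8.
Insert 23: h=8, slot 8 occupied -> index 9.
Insert 625: h=7, slot 7 empty -> index 7.
Insert 261: h=7, slots 7,8 occupied -> index 11.
Insert 859: h=7, slots 7,8,11 occupied -> index 3.
Insert 365: h=7, slots 7,8,11,3 occupied -> index 10.
Table: [—, —, —, 859, —, —, —, 625, 114, 23, 365, 261, —]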